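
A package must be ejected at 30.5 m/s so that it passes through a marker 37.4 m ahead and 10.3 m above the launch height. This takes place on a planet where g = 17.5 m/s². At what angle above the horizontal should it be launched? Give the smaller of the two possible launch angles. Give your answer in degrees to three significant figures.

43.1°

Trajectory: y = x tanθ − g x² (1 + tan²θ)/(2v₀²). With x = 37.4, y = 10.3, v₀ = 30.5, g = 17.5:
13.16 tan²θ − 37.4 tanθ + (23.46) = 0.
tanθ = [37.4 ± √(37.4² − 4 × 13.16 × (23.46))] / (2 × 13.16) = (37.4 ± 12.82) / 26.31, giving tanθ = 0.9342 or 1.908.
θ = 43.05° or 62.35°; the smaller is 43.05°.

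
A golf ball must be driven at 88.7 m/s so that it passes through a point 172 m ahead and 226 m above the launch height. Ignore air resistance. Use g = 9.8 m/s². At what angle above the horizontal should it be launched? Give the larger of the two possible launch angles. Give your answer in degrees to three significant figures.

Trajectory: y = x tanθ − g x² (1 + tan²θ)/(2v₀²). With x = 172, y = 226, v₀ = 88.7, g = 9.80:
18.42 tan²θ − 172 tanθ + (244.4) = 0.
tanθ = [172 ± √(172² − 4 × 18.42 × (244.4))] / (2 × 18.42) = (172 ± 107.6) / 36.85, giving tanθ = 1.749 or 7.587.
θ = 60.24° or 82.49°; the larger is 82.49°.

82.5°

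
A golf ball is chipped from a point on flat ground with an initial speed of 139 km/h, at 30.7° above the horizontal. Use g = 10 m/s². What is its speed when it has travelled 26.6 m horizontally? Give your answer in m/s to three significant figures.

Convert: 139 km/h = 139/3.6 = 38.61 m/s.
Resolve: vₓ = 38.61 cos 30.7° = 33.20 m/s and v_y0 = 38.61 sin 30.7° = 19.71 m/s.
x = vₓ t ⇒ t = 26.6/33.20 = 0.8012 s.
Vertical velocity there: v_y = v_y0 − g t = 19.71 − 10.0 × 0.8012 = 11.70 m/s.
Speed: √(vₓ² + v_y²) = √(33.20² + 11.70²) = 35.20 m/s.

35.2 m/s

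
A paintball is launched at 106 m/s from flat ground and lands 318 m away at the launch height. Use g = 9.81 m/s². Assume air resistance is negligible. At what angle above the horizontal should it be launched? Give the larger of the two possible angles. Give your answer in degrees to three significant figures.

From R = (v₀²/g) sin 2θ: sin 2θ = 9.81 × 318 / 11236 = 0.2776.
2θ = 16.12° or 180° − 16.12° = 163.9°, so θ = 8.060° or 81.94°.
The larger angle is 81.94°.

81.9°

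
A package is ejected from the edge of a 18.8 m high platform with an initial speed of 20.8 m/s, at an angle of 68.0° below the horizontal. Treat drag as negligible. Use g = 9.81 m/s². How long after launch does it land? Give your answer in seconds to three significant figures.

Components: vₓ = 20.80 cos 68.0° = 7.792 m/s, v_y0 = −19.29 m/s (downward).
The projectile lands when y = 18.8 + (−19.29) t − ½·9.81·t² = 0. Positive root: t = (−19.29 + √(19.29² + 2·9.81·18.8)) / 9.81 = (−19.29 + 27.22) / 9.81 = 0.8086 s.

0.809 s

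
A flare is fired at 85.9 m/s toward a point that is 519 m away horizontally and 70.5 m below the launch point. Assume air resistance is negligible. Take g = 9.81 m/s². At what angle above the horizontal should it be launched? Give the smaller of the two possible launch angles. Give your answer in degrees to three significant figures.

12.8°

Trajectory: y = x tanθ − g x² (1 + tan²θ)/(2v₀²). With x = 519, y = −70.5, v₀ = 85.9, g = 9.81:
179.1 tan²θ − 519 tanθ + (108.6) = 0.
tanθ = [519 ± √(519² − 4 × 179.1 × (108.6))] / (2 × 179.1) = (519 ± 437.7) / 358.1, giving tanθ = 0.2269 or 2.672.
θ = 12.79° or 69.48°; the smaller is 12.79°.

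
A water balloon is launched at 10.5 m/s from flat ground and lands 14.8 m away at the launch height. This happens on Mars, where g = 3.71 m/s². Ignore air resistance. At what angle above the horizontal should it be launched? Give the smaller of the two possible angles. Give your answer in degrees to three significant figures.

14.9°

R = v₀² sin 2θ / g gives sin 2θ = gR/v₀² = 3.71·14.8/10.5² = 0.4980.
2θ = 29.87° or 180° − 29.87° = 150.1°, so θ = 14.93° or 75.07°.
The smaller angle is 14.93°.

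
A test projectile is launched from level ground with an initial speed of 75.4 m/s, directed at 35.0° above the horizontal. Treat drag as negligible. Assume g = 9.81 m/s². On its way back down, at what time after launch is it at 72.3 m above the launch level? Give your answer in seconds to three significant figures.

Horizontal component vₓ = 75.40 cos 35.0° = 61.76 m/s; vertical v_y0 = 75.40 sin 35.0° = 43.25 m/s.
Set y = v_y0 t − ½ g t² = 72.3: 4.905 t² − 43.25 t + 72.3 = 0.
Quadratic formula: t = (43.25 ± √451.83) / 9.81 = (43.25 ± 21.26) / 9.81 → t = 2.242 s or 6.575 s.
The descending-branch root is 6.575 s.

6.58 s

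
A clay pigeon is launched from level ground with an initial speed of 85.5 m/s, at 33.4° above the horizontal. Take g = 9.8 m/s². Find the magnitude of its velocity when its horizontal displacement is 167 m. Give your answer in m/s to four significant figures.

75.35 m/s

Horizontal component vₓ = 85.50 cos 33.4° = 71.38 m/s; vertical v_y0 = 85.50 sin 33.4° = 47.07 m/s.
At x = 167 m, t = x/vₓ = 167/71.38 = 2.340 s.
Vertical velocity there: v_y = v_y0 − g t = 47.07 − 9.80 × 2.340 = 24.14 m/s.
Speed: √(vₓ² + v_y²) = √(71.38² + 24.14²) = 75.35 m/s.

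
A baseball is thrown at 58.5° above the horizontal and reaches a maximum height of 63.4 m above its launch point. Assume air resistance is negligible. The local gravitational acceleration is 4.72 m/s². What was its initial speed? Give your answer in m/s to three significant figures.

At the peak v_y = 0, so v_y0 = √(2gH) = √(2 × 4.72 × 63.4) = 24.46 m/s.
v_y0 = v₀ sin θ ⇒ v₀ = 24.46 / sin 58.5° = 28.69 m/s.

28.7 m/s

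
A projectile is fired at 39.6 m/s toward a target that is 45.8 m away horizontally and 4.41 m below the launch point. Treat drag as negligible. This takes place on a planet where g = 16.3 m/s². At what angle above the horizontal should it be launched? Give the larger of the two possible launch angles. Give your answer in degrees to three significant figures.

Trajectory: y = x tanθ − g x² (1 + tan²θ)/(2v₀²). With x = 45.8, y = −4.41, v₀ = 39.6, g = 16.3:
10.90 tan²θ − 45.8 tanθ + (6.492) = 0.
tanθ = [45.8 ± √(45.8² − 4 × 10.90 × (6.492))] / (2 × 10.90) = (45.8 ± 42.60) / 21.80, giving tanθ = 0.1469 or 4.054.
θ = 8.356° or 76.14°; the larger is 76.14°.

76.1°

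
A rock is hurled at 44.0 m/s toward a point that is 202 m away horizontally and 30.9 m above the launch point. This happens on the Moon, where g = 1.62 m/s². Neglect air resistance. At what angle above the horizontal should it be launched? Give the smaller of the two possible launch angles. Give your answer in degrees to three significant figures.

13.6°

Trajectory: y = x tanθ − g x² (1 + tan²θ)/(2v₀²). With x = 202, y = 30.9, v₀ = 44.0, g = 1.62:
17.07 tan²θ − 202 tanθ + (47.97) = 0.
tanθ = [202 ± √(202² − 4 × 17.07 × (47.97))] / (2 × 17.07) = (202 ± 193.7) / 34.14, giving tanθ = 0.2425 or 11.59.
θ = 13.63° or 85.07°; the smaller is 13.63°.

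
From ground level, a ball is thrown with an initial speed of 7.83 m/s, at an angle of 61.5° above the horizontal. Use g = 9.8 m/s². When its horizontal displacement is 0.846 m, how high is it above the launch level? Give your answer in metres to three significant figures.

vₓ = 7.830 cos 61.5° = 3.736 m/s; v_y0 = 7.830 sin 61.5° = 6.881 m/s.
At x = 0.846 m, t = x/vₓ = 0.846/3.736 = 0.2264 s.
Height: y = v_y0 t − ½ g t² = 6.881 × 0.2264 − 4.900 × 0.2264² = 1.558 − 0.2512 = 1.307 m.

1.31 m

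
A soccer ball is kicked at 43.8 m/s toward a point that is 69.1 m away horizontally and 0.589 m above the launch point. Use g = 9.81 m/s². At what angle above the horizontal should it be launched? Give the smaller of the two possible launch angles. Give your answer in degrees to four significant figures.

Trajectory: y = x tanθ − g x² (1 + tan²θ)/(2v₀²). With x = 69.1, y = 0.589, v₀ = 43.8, g = 9.81:
12.21 tan²θ − 69.1 tanθ + (12.80) = 0.
tanθ = [69.1 ± √(69.1² − 4 × 12.21 × (12.80))] / (2 × 12.21) = (69.1 ± 64.42) / 24.42, giving tanθ = 0.1917 or 5.469.
θ = 10.85° or 79.64°; the smaller is 10.85°.

10.85°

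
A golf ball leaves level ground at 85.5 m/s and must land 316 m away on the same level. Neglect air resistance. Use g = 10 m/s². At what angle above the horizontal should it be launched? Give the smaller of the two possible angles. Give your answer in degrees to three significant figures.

12.8°

R = v₀² sin 2θ / g gives sin 2θ = gR/v₀² = 10.0·316/85.5² = 0.4323.
2θ = 25.61° or 180° − 25.61° = 154.4°, so θ = 12.81° or 77.19°.
The smaller angle is 12.81°.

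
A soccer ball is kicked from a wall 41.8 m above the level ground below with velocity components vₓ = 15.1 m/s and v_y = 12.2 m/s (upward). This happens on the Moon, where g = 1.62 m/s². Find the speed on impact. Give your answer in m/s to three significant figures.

22.6 m/s

The projectile lands when y = 41.8 + (12.20) t − ½·1.62·t² = 0. Positive root: t = (12.20 + √(12.20² + 2·1.62·41.8)) / 1.62 = (12.20 + 16.86) / 1.62 = 17.94 s.
Vertical velocity at impact: v_y = v_y0 − g t = 12.20 − 1.62 × 17.94 = −16.86 m/s.
Speed: |v| = √(vₓ² + v_y²) = √(15.10² + 16.86²) = 22.63 m/s.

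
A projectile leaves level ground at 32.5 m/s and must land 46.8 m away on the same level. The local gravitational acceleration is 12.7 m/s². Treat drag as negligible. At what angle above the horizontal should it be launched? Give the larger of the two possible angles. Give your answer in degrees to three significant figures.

R = v₀² sin 2θ / g gives sin 2θ = gR/v₀² = 12.7·46.8/32.5² = 0.5627.
2θ = 34.24° or 180° − 34.24° = 145.8°, so θ = 17.12° or 72.88°.
The larger angle is 72.88°.

72.9°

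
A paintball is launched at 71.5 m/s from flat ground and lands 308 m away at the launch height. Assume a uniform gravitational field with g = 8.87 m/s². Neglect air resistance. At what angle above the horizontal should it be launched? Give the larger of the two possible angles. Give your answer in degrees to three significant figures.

73.8°

R = v₀² sin 2θ / g gives sin 2θ = gR/v₀² = 8.87·308/71.5² = 0.5344.
2θ = 32.30° or 180° − 32.30° = 147.7°, so θ = 16.15° or 73.85°.
The larger angle is 73.85°.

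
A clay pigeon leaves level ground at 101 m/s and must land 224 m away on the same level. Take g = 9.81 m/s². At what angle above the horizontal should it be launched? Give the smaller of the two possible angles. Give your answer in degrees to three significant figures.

R = v₀² sin 2θ / g gives sin 2θ = gR/v₀² = 9.81·224/101² = 0.2154.
2θ = 12.44° or 180° − 12.44° = 167.6°, so θ = 6.220° or 83.78°.
The smaller angle is 6.220°.

6.22°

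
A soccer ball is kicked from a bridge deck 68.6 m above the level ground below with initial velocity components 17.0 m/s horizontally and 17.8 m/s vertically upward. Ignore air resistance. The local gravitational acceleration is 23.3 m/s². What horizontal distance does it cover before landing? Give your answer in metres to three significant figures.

Vertical motion (up positive, ground at y = 0): 11.65 t² − (17.80) t − 68.6 = 0, so t = (17.80 + √(17.80² + 2·23.3·68.6)) / 23.3 = (17.80 + 59.28) / 23.3 = 3.308 s.
Horizontal distance: R = vₓ t = 17.00 × 3.308 = 56.24 m.

56.2 m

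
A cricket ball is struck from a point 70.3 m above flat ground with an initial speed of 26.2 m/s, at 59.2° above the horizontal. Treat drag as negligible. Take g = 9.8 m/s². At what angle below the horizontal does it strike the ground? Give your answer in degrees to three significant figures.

Horizontal component vₓ = 26.20 cos 59.2° = 13.42 m/s; vertical v_y0 = 26.20 sin 59.2° = 22.50 m/s.
The projectile lands when y = 70.3 + (22.50) t − ½·9.80·t² = 0. Positive root: t = (22.50 + √(22.50² + 2·9.80·70.3)) / 9.80 = (22.50 + 43.41) / 9.80 = 6.726 s.
At impact: v_y = v_y0 − g t = −43.41 m/s; vₓ = 13.42 m/s.
Angle below horizontal: arctan(|v_y|/vₓ) = arctan(43.41/13.42) = 72.83°.

72.8°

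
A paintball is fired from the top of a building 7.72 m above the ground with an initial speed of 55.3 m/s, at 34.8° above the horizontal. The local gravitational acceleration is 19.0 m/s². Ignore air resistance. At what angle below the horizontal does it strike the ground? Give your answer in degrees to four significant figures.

38.34°

Horizontal component vₓ = 55.30 cos 34.8° = 45.41 m/s; vertical v_y0 = 55.30 sin 34.8° = 31.56 m/s.
With up positive and y = 0 at the ground: y(t) = 7.72 + (31.56) t − 9.500 t². Setting y = 0 and taking the positive root: t = [31.56 + √(31.56² + 2·19.0·7.72)] / 19.0 = (31.56 + 35.91) / 19.0 = 3.551 s.
At impact: v_y = v_y0 − g t = −35.91 m/s; vₓ = 45.41 m/s.
Angle below horizontal: arctan(|v_y|/vₓ) = arctan(35.91/45.41) = 38.34°.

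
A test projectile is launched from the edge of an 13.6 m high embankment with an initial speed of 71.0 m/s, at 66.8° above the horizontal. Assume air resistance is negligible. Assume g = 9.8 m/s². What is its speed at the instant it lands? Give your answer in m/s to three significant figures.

vₓ = 71.00 cos 66.8° = 27.97 m/s; v_y0 = 71.00 sin 66.8° = 65.26 m/s.
Vertical motion (up positive, ground at y = 0): 4.900 t² − (65.26) t − 13.6 = 0, so t = (65.26 + √(65.26² + 2·9.80·13.6)) / 9.80 = (65.26 + 67.27) / 9.80 = 13.52 s.
Vertical velocity at impact: v_y = v_y0 − g t = 65.26 − 9.80 × 13.52 = −67.27 m/s.
Speed: |v| = √(vₓ² + v_y²) = √(27.97² + 67.27²) = 72.85 m/s.

72.9 m/s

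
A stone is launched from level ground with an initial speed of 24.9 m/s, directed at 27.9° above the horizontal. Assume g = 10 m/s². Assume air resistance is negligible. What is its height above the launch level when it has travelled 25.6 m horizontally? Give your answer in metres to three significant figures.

Components: vₓ = 24.90 cos 27.9° = 22.01 m/s, v_y0 = 24.90 sin 27.9° = 11.65 m/s.
x = vₓ t ⇒ t = 25.6/22.01 = 1.163 s.
Height: y = v_y0 t − ½ g t² = 11.65 × 1.163 − 5.000 × 1.163² = 13.55 − 6.767 = 6.788 m.

6.79 m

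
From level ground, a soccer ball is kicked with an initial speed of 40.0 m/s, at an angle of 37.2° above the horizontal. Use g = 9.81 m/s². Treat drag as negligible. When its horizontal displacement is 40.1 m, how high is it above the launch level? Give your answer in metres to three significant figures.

22.7 m

Resolve: vₓ = 40.00 cos 37.2° = 31.86 m/s and v_y0 = 40.00 sin 37.2° = 24.18 m/s.
x = vₓ t ⇒ t = 40.1/31.86 = 1.259 s.
Height: y = v_y0 t − ½ g t² = 24.18 × 1.259 − 4.905 × 1.259² = 30.44 − 7.770 = 22.67 m.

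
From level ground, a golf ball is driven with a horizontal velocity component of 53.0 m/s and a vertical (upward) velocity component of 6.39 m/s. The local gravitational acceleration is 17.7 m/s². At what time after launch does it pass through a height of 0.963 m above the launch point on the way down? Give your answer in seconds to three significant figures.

0.508 s

Require v_y0 t − ½ g t² = 0.963, i.e. 8.850 t² − 6.390 t + 0.963 = 0.
Quadratic formula: t = (6.390 ± √6.7419) / 17.7 = (6.390 ± 2.597) / 17.7 → t = 0.2143 s or 0.5077 s.
The descending-branch root is 0.5077 s.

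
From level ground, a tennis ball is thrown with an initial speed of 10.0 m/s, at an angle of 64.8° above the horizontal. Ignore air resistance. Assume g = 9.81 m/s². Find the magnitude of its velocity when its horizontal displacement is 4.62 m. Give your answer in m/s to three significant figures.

4.55 m/s

Resolve: vₓ = 10.00 cos 64.8° = 4.258 m/s and v_y0 = 10.00 sin 64.8° = 9.048 m/s.
x = vₓ t ⇒ t = 4.62/4.258 = 1.085 s.
Vertical velocity there: v_y = v_y0 − g t = 9.048 − 9.81 × 1.085 = −1.596 m/s.
Speed: √(vₓ² + v_y²) = √(4.258² + 1.596²) = 4.547 m/s.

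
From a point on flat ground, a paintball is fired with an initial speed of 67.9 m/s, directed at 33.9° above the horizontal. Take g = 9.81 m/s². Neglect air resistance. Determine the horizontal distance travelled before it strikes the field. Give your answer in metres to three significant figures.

435 m

Components: vₓ = 67.90 cos 33.9° = 56.36 m/s, v_y0 = 67.90 sin 33.9° = 37.87 m/s.
Flight time T = 2 v_y0 / g = 7.721 s.
Range: R = vₓ T = 56.36 × 7.721 = 435.1 m.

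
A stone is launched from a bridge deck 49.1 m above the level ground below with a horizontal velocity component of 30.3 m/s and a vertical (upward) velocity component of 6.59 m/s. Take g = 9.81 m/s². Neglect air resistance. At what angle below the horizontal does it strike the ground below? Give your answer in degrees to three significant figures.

Vertical motion (up positive, ground at y = 0): 4.905 t² − (6.590) t − 49.1 = 0, so t = (6.590 + √(6.590² + 2·9.81·49.1)) / 9.81 = (6.590 + 31.73) / 9.81 = 3.906 s.
At impact: v_y = v_y0 − g t = −31.73 m/s; vₓ = 30.30 m/s.
Angle below horizontal: arctan(|v_y|/vₓ) = arctan(31.73/30.30) = 46.32°.

46.3°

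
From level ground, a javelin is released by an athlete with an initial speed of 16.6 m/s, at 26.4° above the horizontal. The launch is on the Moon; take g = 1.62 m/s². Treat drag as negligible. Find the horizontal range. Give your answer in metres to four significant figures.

135.5 m

Resolve: vₓ = 16.60 cos 26.4° = 14.87 m/s and v_y0 = 16.60 sin 26.4° = 7.381 m/s.
Time aloft: T = 2 v_y0 / g = 2 × 7.381 / 1.62 = 9.112 s.
Range: R = vₓ T = 14.87 × 9.112 = 135.5 m.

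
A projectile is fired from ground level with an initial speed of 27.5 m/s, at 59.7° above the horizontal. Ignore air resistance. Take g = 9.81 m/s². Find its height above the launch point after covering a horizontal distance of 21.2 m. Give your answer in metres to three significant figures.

24.8 m

vₓ = 27.50 cos 59.7° = 13.87 m/s; v_y0 = 27.50 sin 59.7° = 23.74 m/s.
Time to reach x = 21.2 m: t = x/vₓ = 21.2/13.87 = 1.528 s.
Height: y = v_y0 t − ½ g t² = 23.74 × 1.528 − 4.905 × 1.528² = 36.28 − 11.45 = 24.83 m.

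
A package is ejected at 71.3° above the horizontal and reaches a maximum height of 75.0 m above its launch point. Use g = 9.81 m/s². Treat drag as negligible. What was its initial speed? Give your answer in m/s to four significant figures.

At the peak v_y = 0, so v_y0 = √(2gH) = √(2 × 9.81 × 75.0) = 38.36 m/s.
v_y0 = v₀ sin θ ⇒ v₀ = 38.36 / sin 71.3° = 40.50 m/s.

40.50 m/s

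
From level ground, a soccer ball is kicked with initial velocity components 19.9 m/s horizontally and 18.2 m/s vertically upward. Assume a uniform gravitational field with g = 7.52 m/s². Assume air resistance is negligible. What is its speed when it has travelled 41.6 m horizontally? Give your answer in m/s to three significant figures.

20.1 m/s

At x = 41.6 m, t = x/vₓ = 41.6/19.90 = 2.090 s.
Vertical velocity there: v_y = v_y0 − g t = 18.20 − 7.52 × 2.090 = 2.480 m/s.
Speed: √(vₓ² + v_y²) = √(19.90² + 2.480²) = 20.05 m/s.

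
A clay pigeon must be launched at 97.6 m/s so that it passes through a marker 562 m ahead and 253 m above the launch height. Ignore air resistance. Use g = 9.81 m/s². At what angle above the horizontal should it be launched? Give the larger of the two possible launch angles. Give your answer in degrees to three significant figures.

Trajectory: y = x tanθ − g x² (1 + tan²θ)/(2v₀²). With x = 562, y = 253, v₀ = 97.6, g = 9.81:
162.6 tan²θ − 562 tanθ + (415.6) = 0.
tanθ = [562 ± √(562² − 4 × 162.6 × (415.6))] / (2 × 162.6) = (562 ± 213.2) / 325.3, giving tanθ = 1.072 or 2.383.
θ = 47.00° or 67.24°; the larger is 67.24°.

67.2°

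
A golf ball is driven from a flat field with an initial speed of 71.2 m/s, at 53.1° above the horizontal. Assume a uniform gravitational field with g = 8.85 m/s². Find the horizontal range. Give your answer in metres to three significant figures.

Resolve: vₓ = 71.20 cos 53.1° = 42.75 m/s and v_y0 = 71.20 sin 53.1° = 56.94 m/s.
Time aloft: T = 2 v_y0 / g = 2 × 56.94 / 8.85 = 12.87 s.
Horizontal distance R = vₓ T = 42.75 × 12.87 = 550.1 m.

550 m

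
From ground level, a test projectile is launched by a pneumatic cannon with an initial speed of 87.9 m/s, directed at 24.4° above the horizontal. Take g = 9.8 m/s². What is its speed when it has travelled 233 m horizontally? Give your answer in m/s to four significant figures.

80.43 m/s

vₓ = 87.90 cos 24.4° = 80.05 m/s; v_y0 = 87.90 sin 24.4° = 36.31 m/s.
Time to reach x = 233 m: t = x/vₓ = 233/80.05 = 2.911 s.
Vertical velocity there: v_y = v_y0 − g t = 36.31 − 9.80 × 2.911 = 7.787 m/s.
Speed: √(vₓ² + v_y²) = √(80.05² + 7.787²) = 80.43 m/s.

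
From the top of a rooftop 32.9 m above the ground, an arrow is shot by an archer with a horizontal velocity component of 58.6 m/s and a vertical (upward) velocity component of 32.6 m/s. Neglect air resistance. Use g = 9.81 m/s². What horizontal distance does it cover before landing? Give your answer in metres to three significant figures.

The projectile lands when y = 32.9 + (32.60) t − ½·9.81·t² = 0. Positive root: t = (32.60 + √(32.60² + 2·9.81·32.9)) / 9.81 = (32.60 + 41.33) / 9.81 = 7.536 s.
Horizontal distance: R = vₓ t = 58.60 × 7.536 = 441.6 m.

442 m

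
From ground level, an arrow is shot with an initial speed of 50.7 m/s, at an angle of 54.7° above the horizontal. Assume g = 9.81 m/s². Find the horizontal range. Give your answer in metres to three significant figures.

Components: vₓ = 50.70 cos 54.7° = 29.30 m/s, v_y0 = 50.70 sin 54.7° = 41.38 m/s.
Time aloft: T = 2 v_y0 / g = 2 × 41.38 / 9.81 = 8.436 s.
Horizontal distance R = vₓ T = 29.30 × 8.436 = 247.2 m.

247 m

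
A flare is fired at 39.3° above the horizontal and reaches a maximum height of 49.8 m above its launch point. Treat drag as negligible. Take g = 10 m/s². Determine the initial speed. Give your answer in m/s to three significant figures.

49.8 m/s

At the peak v_y = 0, so v_y0 = √(2gH) = √(2 × 10.0 × 49.8) = 31.56 m/s.
v_y0 = v₀ sin θ ⇒ v₀ = 31.56 / sin 39.3° = 49.83 m/s.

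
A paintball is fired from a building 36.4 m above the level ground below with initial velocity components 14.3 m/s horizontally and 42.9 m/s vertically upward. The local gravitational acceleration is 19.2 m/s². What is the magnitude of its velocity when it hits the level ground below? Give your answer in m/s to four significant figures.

58.67 m/s

With up positive and y = 0 at the ground: y(t) = 36.4 + (42.90) t − 9.600 t². Setting y = 0 and taking the positive root: t = [42.90 + √(42.90² + 2·19.2·36.4)] / 19.2 = (42.90 + 56.90) / 19.2 = 5.198 s.
Vertical velocity at impact: v_y = v_y0 − g t = 42.90 − 19.2 × 5.198 = −56.90 m/s.
Speed: |v| = √(vₓ² + v_y²) = √(14.30² + 56.90²) = 58.67 m/s.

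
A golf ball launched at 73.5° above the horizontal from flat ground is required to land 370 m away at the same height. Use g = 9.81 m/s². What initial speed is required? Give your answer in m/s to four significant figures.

From R = (v₀² / g) sin 2θ: v₀ = √(gR / sin 2θ).
v₀ = √(9.81 × 370 / sin 147.0°) = √(3630 / 0.5446) = √6664.4 = 81.64 m/s.

81.64 m/s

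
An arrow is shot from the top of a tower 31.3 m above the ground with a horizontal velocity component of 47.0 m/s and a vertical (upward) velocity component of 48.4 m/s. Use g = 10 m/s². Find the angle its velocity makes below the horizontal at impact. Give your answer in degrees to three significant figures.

49.2°

With up positive and y = 0 at the ground: y(t) = 31.3 + (48.40) t − 5.000 t². Setting y = 0 and taking the positive root: t = [48.40 + √(48.40² + 2·10.0·31.3)] / 10.0 = (48.40 + 54.48) / 10.0 = 10.29 s.
At impact: v_y = v_y0 − g t = −54.48 m/s; vₓ = 47.00 m/s.
Angle below horizontal: arctan(|v_y|/vₓ) = arctan(54.48/47.00) = 49.22°.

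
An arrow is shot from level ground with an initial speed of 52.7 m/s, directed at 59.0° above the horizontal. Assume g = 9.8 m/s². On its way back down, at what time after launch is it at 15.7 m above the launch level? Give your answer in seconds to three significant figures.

vₓ = 52.70 cos 59.0° = 27.14 m/s; v_y0 = 52.70 sin 59.0° = 45.17 m/s.
Require v_y0 t − ½ g t² = 15.7, i.e. 4.900 t² − 45.17 t + 15.7 = 0.
Quadratic formula: t = (45.17 ± √1732.9) / 9.80 = (45.17 ± 41.63) / 9.80 → t = 0.3617 s or 8.857 s.
The descending-branch root is 8.857 s.

8.86 s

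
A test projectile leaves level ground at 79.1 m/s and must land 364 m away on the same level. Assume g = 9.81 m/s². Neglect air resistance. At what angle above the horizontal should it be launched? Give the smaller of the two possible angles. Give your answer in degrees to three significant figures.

17.4°

R = v₀² sin 2θ / g gives sin 2θ = gR/v₀² = 9.81·364/79.1² = 0.5707.
2θ = 34.80° or 180° − 34.80° = 145.2°, so θ = 17.40° or 72.60°.
The smaller angle is 17.40°.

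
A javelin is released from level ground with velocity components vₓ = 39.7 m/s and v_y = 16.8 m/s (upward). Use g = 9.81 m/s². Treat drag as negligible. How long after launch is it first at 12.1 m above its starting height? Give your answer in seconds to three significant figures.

Set y = v_y0 t − ½ g t² = 12.1: 4.905 t² − 16.80 t + 12.1 = 0.
Quadratic formula: t = (16.80 ± √44.838) / 9.81 = (16.80 ± 6.696) / 9.81 → t = 1.030 s or 2.395 s.
The first (ascending) time is 1.030 s.

1.03 s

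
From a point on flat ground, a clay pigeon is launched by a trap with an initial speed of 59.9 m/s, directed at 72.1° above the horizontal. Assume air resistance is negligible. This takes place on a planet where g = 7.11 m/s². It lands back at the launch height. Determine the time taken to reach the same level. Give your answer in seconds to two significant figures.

Resolve: vₓ = 59.90 cos 72.1° = 18.41 m/s and v_y0 = 59.90 sin 72.1° = 57.00 m/s.
Landing at launch height ⇒ T = 2 v_y0 / g = 2 × 57.00 / 7.11 = 16.03 s.

16 s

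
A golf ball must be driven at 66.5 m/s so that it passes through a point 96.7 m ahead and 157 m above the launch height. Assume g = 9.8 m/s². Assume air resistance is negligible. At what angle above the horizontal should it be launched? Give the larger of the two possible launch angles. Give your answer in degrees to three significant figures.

Trajectory: y = x tanθ − g x² (1 + tan²θ)/(2v₀²). With x = 96.7, y = 157, v₀ = 66.5, g = 9.80:
10.36 tan²θ − 96.7 tanθ + (167.4) = 0.
tanθ = [96.7 ± √(96.7² − 4 × 10.36 × (167.4))] / (2 × 10.36) = (96.7 ± 49.14) / 20.72, giving tanθ = 2.295 or 7.038.
θ = 66.46° or 81.91°; the larger is 81.91°.

81.9°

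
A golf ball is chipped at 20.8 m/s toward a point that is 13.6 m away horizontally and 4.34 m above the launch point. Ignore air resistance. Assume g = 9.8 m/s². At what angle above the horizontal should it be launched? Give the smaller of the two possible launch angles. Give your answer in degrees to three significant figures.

27.2°

Trajectory: y = x tanθ − g x² (1 + tan²θ)/(2v₀²). With x = 13.6, y = 4.34, v₀ = 20.8, g = 9.80:
2.095 tan²θ − 13.6 tanθ + (6.435) = 0.
tanθ = [13.6 ± √(13.6² − 4 × 2.095 × (6.435))] / (2 × 2.095) = (13.6 ± 11.45) / 4.190, giving tanθ = 0.5138 or 5.978.
θ = 27.19° or 80.50°; the smaller is 27.19°.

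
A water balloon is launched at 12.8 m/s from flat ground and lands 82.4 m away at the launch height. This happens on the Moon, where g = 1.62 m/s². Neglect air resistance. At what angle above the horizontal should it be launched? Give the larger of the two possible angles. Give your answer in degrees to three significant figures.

Level-ground range R = v₀² sin(2θ)/g ⇒ sin(2θ) = gR/v₀² = 1.62 × 82.4 / 12.8² = 0.8147.
2θ = 54.56° or 180° − 54.56° = 125.4°, so θ = 27.28° or 62.72°.
The larger angle is 62.72°.

62.7°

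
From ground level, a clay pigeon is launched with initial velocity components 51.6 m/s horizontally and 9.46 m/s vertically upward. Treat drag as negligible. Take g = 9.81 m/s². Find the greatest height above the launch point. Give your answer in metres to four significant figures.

Peak height H = v_y0² / (2g) = 89.492 / 19.62 = 4.561 m.

4.561 m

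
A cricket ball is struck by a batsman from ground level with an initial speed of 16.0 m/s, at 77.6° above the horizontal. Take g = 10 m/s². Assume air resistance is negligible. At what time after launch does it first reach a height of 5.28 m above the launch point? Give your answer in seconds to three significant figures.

0.385 s

Horizontal component vₓ = 16.00 cos 77.6° = 3.436 m/s; vertical v_y0 = 16.00 sin 77.6° = 15.63 m/s.
Set y = v_y0 t − ½ g t² = 5.28: 5.000 t² − 15.63 t + 5.28 = 0.
t = [15.63 ± √(15.63² − 2·10.0·5.28)] / 10.0 = (15.63 ± 11.77) / 10.0, so t = 0.3854 s or t = 2.740 s.
The first (ascending) time is 0.3854 s.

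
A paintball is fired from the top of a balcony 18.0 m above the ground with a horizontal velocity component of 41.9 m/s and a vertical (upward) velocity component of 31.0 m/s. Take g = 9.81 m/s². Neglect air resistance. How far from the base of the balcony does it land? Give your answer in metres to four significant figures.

With up positive and y = 0 at the ground: y(t) = 18.0 + (31.00) t − 4.905 t². Setting y = 0 and taking the positive root: t = [31.00 + √(31.00² + 2·9.81·18.0)] / 9.81 = (31.00 + 36.25) / 9.81 = 6.855 s.
Horizontal distance: R = vₓ t = 41.90 × 6.855 = 287.2 m.

287.2 m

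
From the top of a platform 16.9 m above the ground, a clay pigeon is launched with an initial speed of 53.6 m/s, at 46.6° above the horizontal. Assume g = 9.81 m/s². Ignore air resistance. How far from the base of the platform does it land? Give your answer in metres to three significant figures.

Resolve: vₓ = 53.60 cos 46.6° = 36.83 m/s and v_y0 = 53.60 sin 46.6° = 38.94 m/s.
With up positive and y = 0 at the ground: y(t) = 16.9 + (38.94) t − 4.905 t². Setting y = 0 and taking the positive root: t = [38.94 + √(38.94² + 2·9.81·16.9)] / 9.81 = (38.94 + 42.99) / 9.81 = 8.352 s.
Horizontal distance: R = vₓ t = 36.83 × 8.352 = 307.6 m.

308 m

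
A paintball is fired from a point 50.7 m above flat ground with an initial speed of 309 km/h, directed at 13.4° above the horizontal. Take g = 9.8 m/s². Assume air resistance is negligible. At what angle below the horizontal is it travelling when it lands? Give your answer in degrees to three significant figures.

Convert: 309 km/h = 309/3.6 = 85.83 m/s.
Resolve: vₓ = 85.83 cos 13.4° = 83.50 m/s and v_y0 = 85.83 sin 13.4° = 19.89 m/s.
The projectile lands when y = 50.7 + (19.89) t − ½·9.80·t² = 0. Positive root: t = (19.89 + √(19.89² + 2·9.80·50.7)) / 9.80 = (19.89 + 37.27) / 9.80 = 5.833 s.
At impact: v_y = v_y0 − g t = −37.27 m/s; vₓ = 83.50 m/s.
Angle below horizontal: arctan(|v_y|/vₓ) = arctan(37.27/83.50) = 24.06°.

24.1°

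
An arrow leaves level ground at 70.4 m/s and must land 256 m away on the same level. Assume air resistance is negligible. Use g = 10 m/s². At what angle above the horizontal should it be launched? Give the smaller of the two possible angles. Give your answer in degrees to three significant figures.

R = v₀² sin 2θ / g gives sin 2θ = gR/v₀² = 10.0·256/70.4² = 0.5165.
2θ = 31.10° or 180° − 31.10° = 148.9°, so θ = 15.55° or 74.45°.
The smaller angle is 15.55°.

15.5°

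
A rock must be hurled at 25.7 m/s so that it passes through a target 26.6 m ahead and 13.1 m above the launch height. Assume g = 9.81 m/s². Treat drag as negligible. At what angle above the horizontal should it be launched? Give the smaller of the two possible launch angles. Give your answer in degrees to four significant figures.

Trajectory: y = x tanθ − g x² (1 + tan²θ)/(2v₀²). With x = 26.6, y = 13.1, v₀ = 25.7, g = 9.81:
5.255 tan²θ − 26.6 tanθ + (18.35) = 0.
tanθ = [26.6 ± √(26.6² − 4 × 5.255 × (18.35))] / (2 × 5.255) = (26.6 ± 17.94) / 10.51, giving tanθ = 0.8242 or 4.238.
θ = 39.50° or 76.72°; the smaller is 39.50°.

39.50°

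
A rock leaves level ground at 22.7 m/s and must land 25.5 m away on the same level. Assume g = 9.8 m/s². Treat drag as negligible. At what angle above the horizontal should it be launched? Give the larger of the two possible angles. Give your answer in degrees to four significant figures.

75.49°

Level-ground range R = v₀² sin(2θ)/g ⇒ sin(2θ) = gR/v₀² = 9.80 × 25.5 / 22.7² = 0.4850.
2θ = 29.01° or 180° − 29.01° = 151.0°, so θ = 14.51° or 75.49°.
The larger angle is 75.49°.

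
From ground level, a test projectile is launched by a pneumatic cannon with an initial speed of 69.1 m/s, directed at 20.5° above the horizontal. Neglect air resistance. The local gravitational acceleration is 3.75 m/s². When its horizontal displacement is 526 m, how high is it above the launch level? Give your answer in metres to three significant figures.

72.8 m

Horizontal component vₓ = 69.10 cos 20.5° = 64.72 m/s; vertical v_y0 = 69.10 sin 20.5° = 24.20 m/s.
At x = 526 m, t = x/vₓ = 526/64.72 = 8.127 s.
Height: y = v_y0 t − ½ g t² = 24.20 × 8.127 − 1.875 × 8.127² = 196.7 − 123.8 = 72.83 m.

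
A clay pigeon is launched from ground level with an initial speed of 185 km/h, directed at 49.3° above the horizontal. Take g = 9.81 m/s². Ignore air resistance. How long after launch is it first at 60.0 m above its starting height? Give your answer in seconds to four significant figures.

Convert: 185 km/h = 185/3.6 = 51.39 m/s.
Resolve: vₓ = 51.39 cos 49.3° = 33.51 m/s and v_y0 = 51.39 sin 49.3° = 38.96 m/s.
Set y = v_y0 t − ½ g t² = 60.0: 4.905 t² − 38.96 t + 60.0 = 0.
Quadratic formula: t = (38.96 ± √340.66) / 9.81 = (38.96 ± 18.46) / 9.81 → t = 2.090 s or 5.853 s.
The first (ascending) time is 2.090 s.

2.090 s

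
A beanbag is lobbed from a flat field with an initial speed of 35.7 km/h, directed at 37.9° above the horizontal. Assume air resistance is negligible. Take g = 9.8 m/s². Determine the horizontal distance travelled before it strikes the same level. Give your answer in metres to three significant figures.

Convert: 35.7 km/h = 35.7/3.6 = 9.917 m/s.
vₓ = 9.917 cos 37.9° = 7.825 m/s; v_y0 = 9.917 sin 37.9° = 6.092 m/s.
Time aloft: T = 2 v_y0 / g = 2 × 6.092 / 9.80 = 1.243 s.
Horizontal distance R = vₓ T = 7.825 × 1.243 = 9.728 m.

9.73 m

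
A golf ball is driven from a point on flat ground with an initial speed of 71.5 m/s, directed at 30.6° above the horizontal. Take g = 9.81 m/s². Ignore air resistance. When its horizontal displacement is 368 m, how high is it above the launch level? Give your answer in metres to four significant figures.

Horizontal component vₓ = 71.50 cos 30.6° = 61.54 m/s; vertical v_y0 = 71.50 sin 30.6° = 36.40 m/s.
x = vₓ t ⇒ t = 368/61.54 = 5.980 s.
Height: y = v_y0 t − ½ g t² = 36.40 × 5.980 − 4.905 × 5.980² = 217.6 − 175.4 = 42.26 m.

42.26 m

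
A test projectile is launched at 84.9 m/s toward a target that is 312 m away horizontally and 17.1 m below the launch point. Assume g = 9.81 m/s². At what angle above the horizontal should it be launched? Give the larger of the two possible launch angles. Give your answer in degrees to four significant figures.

77.60°

Trajectory: y = x tanθ − g x² (1 + tan²θ)/(2v₀²). With x = 312, y = −17.1, v₀ = 84.9, g = 9.81:
66.24 tan²θ − 312 tanθ + (49.14) = 0.
tanθ = [312 ± √(312² − 4 × 66.24 × (49.14))] / (2 × 66.24) = (312 ± 290.4) / 132.5, giving tanθ = 0.1632 or 4.547.
θ = 9.267° or 77.60°; the larger is 77.60°.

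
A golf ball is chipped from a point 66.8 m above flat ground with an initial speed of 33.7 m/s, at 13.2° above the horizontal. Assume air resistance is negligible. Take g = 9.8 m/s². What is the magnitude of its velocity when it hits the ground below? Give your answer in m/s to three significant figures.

49.4 m/s

Resolve: vₓ = 33.70 cos 13.2° = 32.81 m/s and v_y0 = 33.70 sin 13.2° = 7.695 m/s.
The projectile lands when y = 66.8 + (7.695) t − ½·9.80·t² = 0. Positive root: t = (7.695 + √(7.695² + 2·9.80·66.8)) / 9.80 = (7.695 + 36.99) / 9.80 = 4.560 s.
Vertical velocity at impact: v_y = v_y0 − g t = 7.695 − 9.80 × 4.560 = −36.99 m/s.
Speed: |v| = √(vₓ² + v_y²) = √(32.81² + 36.99²) = 49.45 m/s.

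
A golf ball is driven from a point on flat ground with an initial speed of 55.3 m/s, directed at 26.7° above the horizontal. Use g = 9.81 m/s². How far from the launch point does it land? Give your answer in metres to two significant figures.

Components: vₓ = 55.30 cos 26.7° = 49.40 m/s, v_y0 = 55.30 sin 26.7° = 24.85 m/s.
Flight time T = 2 v_y0 / g = 5.066 s.
Horizontal distance R = vₓ T = 49.40 × 5.066 = 250.3 m.

250 m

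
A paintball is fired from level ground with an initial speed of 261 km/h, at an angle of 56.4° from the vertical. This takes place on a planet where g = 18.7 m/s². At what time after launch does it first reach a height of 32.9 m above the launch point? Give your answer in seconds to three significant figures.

1.10 s

Convert: 261 km/h = 261/3.6 = 72.50 m/s.
Resolve: vₓ = 72.50 sin 56.4° = 60.39 m/s and v_y0 = 72.50 cos 56.4° = 40.12 m/s.
Height y(t) = 40.12 t − 9.350 t² = 32.9 gives 9.350 t² − 40.12 t + 32.9 = 0.
t = [40.12 ± √(40.12² − 2·18.7·32.9)] / 18.7 = (40.12 ± 19.47) / 18.7, so t = 1.104 s or t = 3.187 s.
The first (ascending) time is 1.104 s.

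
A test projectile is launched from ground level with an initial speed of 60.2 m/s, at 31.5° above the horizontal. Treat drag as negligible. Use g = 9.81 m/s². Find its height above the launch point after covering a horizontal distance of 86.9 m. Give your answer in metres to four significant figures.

39.19 m

vₓ = 60.20 cos 31.5° = 51.33 m/s; v_y0 = 60.20 sin 31.5° = 31.45 m/s.
x = vₓ t ⇒ t = 86.9/51.33 = 1.693 s.
Height: y = v_y0 t − ½ g t² = 31.45 × 1.693 − 4.905 × 1.693² = 53.25 − 14.06 = 39.19 m.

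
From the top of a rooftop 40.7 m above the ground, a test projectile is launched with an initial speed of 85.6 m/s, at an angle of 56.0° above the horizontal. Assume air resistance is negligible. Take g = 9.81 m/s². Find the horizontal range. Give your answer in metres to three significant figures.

Resolve: vₓ = 85.60 cos 56.0° = 47.87 m/s and v_y0 = 85.60 sin 56.0° = 70.97 m/s.
Vertical motion (up positive, ground at y = 0): 4.905 t² − (70.97) t − 40.7 = 0, so t = (70.97 + √(70.97² + 2·9.81·40.7)) / 9.81 = (70.97 + 76.38) / 9.81 = 15.02 s.
Horizontal distance: R = vₓ t = 47.87 × 15.02 = 719.0 m.

719 m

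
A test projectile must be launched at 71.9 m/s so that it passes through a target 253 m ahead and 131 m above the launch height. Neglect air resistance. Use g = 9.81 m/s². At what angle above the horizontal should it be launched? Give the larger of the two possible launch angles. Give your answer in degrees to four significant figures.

Trajectory: y = x tanθ − g x² (1 + tan²θ)/(2v₀²). With x = 253, y = 131, v₀ = 71.9, g = 9.81:
60.73 tan²θ − 253 tanθ + (191.7) = 0.
tanθ = [253 ± √(253² − 4 × 60.73 × (191.7))] / (2 × 60.73) = (253 ± 132.0) / 121.5, giving tanθ = 0.9959 or 3.170.
θ = 44.88° or 72.49°; the larger is 72.49°.

72.49°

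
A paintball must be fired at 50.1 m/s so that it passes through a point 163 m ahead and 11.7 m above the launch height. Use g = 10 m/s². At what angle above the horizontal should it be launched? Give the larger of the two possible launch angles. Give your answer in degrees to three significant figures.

69.1°

Trajectory: y = x tanθ − g x² (1 + tan²θ)/(2v₀²). With x = 163, y = 11.7, v₀ = 50.1, g = 10.0:
52.93 tan²θ − 163 tanθ + (64.63) = 0.
tanθ = [163 ± √(163² − 4 × 52.93 × (64.63))] / (2 × 52.93) = (163 ± 113.5) / 105.9, giving tanθ = 0.4674 or 2.612.
θ = 25.05° or 69.05°; the larger is 69.05°.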